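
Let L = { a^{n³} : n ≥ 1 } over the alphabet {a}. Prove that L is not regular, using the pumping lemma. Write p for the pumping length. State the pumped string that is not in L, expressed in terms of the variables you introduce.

Assume L is regular; let p be its pumping constant.
Take w = a^{p³} ∈ L with |w| = p³ ≥ p.
Write w = xyz as guaranteed by the lemma, with |xy| ≤ p and |y| ≥ 1.
Then y = a^k for some k with 1 ≤ k ≤ p.
Pump with i = 2: xy^2z = a^{p³+k}. Since 1 ≤ k ≤ p, p³ < p³+k ≤ p³+p < p³+3p²+3p+1 = (p+1)³, so p³+k is not a perfect cube. So xy^2z ∉ L.
This is a contradiction; hence L is not regular.

a^{p³+k}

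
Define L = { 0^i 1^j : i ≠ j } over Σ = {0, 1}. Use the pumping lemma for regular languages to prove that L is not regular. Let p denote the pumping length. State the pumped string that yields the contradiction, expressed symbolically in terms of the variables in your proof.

Assume L is regular; let p be its pumping constant.
Choose w = 0^p 1^{p+p!}. Since p ≠ p+p!, w ∈ L; and |w| ≥ p.
The pumping lemma gives a decomposition w = xyz where |xy| ≤ p and |y| ≥ 1.
Because |xy| ≤ p and w begins with p copies of 0, we have y = 0^k with 1 ≤ k ≤ p.
Since 1 ≤ k ≤ p, k divides p!; set t = 1 + p!/k. Then xy^t z has p + (p!/k)·k = p + p! copies of 0. Now the 0-count equals the 1-count, so i ≠ j fails. So xy^t z = 0^{p+p!} 1^{p+p!} ∉ L.
This contradicts the pumping lemma, so L is not regular.

0^{p+p!} 1^{p+p!}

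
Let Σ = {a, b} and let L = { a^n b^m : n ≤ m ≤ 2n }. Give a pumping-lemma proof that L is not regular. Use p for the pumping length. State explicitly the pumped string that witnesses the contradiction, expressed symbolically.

Suppose for contradiction that L is regular, and let p be the pumping length.
Take w = a^p b^p ∈ L (since p ≤ p ≤ 2p), with |w| = 2p ≥ p.
The pumping lemma gives a decomposition w = xyz where |xy| ≤ p and y is nonempty.
Since the first p symbols of w are all a's and |xy| ≤ p, y lies entirely in the leading a-block: y = a^k for some k with 1 ≤ k ≤ p.
Pump with i = 2: xy^2z = a^{p+k} b^p. Now n = p+k > p = m, so the condition n ≤ m fails. Thus xy^2z ∉ L.
Contradiction. Therefore L is not regular.

a^{p+k} b^p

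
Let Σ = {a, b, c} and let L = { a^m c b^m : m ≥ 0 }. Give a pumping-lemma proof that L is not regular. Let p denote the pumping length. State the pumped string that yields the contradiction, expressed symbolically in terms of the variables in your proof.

Assume L is regular. Let p be the pumping length given by the pumping lemma.
Take w = a^p c b^p ∈ L with |w| = 2p+1 ≥ p.
By the pumping lemma, w = xyz with |xy| ≤ p and |y| > 0.
The first p characters of w are a's, so xy (and hence y) consists only of a's. Write y = a^k, 1 ≤ k ≤ p.
Pump with i = 2: xy^2z = a^{p+k} c b^p, which would require p+k = p. But k ≥ 1, so xy^2z ∉ L.
This is a contradiction; hence L is not regular.

a^{p+k} c b^p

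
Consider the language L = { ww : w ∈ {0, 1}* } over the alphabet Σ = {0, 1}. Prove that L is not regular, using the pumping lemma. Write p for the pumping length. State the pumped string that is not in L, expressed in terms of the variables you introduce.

Assume L is regular; let p be its pumping constant.
Take w = 0^p 1^p 0^p 1^p = uu where u = 0^p1^p; then w ∈ L and |w| = 4p ≥ p.
Write w = xyz as guaranteed by the lemma, with |xy| ≤ p and |y| > 0.
The first p characters of w are 0's, so xy (and hence y) consists only of 0's. Write y = 0^k, 1 ≤ k ≤ p.
Pump with i = 2: xy^2z = 0^{p+k} 1^p 0^p 1^p, of length 4p+k. Suppose this equals vv. The string starts with 0 and ends with 1, so v does too; thus the boundary between the two copies of v is a 1→0 transition. There is exactly one such transition, at position 2p+k, so |v| = 2p+k and |vv| = 4p+2k ≠ 4p+k since k ≥ 1. So xy^2z ∉ L.
This is a contradiction; hence L is not regular.

0^{p+k} 1^p 0^p 1^p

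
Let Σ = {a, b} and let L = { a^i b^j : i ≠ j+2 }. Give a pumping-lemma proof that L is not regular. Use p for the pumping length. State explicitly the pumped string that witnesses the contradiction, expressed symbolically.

a^{p+p!} b^{p+p!-2}

Assume L is regular. Let p be the pumping length given by the pumping lemma.
Choose w = a^p b^{p+p!-2}. Since p ≠ (p+p!-2)+2 = p+p!, w ∈ L; and |w| ≥ p.
Write w = xyz as guaranteed by the lemma, with |xy| ≤ p and |y| ≥ 1.
Because |xy| ≤ p and w begins with p copies of a, we have y = a^k with 1 ≤ k ≤ p.
Since 1 ≤ k ≤ p, k divides p!; set t = 1 + p!/k. Then xy^t z has p + (p!/k)·k = p + p! copies of a. Now the a-count is p+p! and (b-count)+2 = (p+p!-2)+2 = p+p!, so i ≠ j+2 fails. So xy^t z = a^{p+p!} b^{p+p!-2} ∉ L.
Contradiction. Therefore L is not regular.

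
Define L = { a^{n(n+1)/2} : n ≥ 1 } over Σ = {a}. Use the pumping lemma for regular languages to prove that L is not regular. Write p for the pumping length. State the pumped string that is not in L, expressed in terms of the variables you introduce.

a^{p(p+1)/2+k}

Toward a contradiction, assume L is regular with pumping length p.
Take w = a^{p(p+1)/2} ∈ L with |w| = p(p+1)/2 ≥ p.
By the pumping lemma, w = xyz with |xy| ≤ p and |y| ≥ 1.
Then y = a^k for some k with 1 ≤ k ≤ p.
Pump with i = 2: xy^2z = a^{p(p+1)/2+k}. Since 1 ≤ k ≤ p, p(p+1)/2 < p(p+1)/2+k ≤ p(p+1)/2+p < (p+1)(p+2)/2, so p(p+1)/2+k is strictly between consecutive triangular numbers. So xy^2z ∉ L.
This contradicts the pumping lemma, so L is not regular.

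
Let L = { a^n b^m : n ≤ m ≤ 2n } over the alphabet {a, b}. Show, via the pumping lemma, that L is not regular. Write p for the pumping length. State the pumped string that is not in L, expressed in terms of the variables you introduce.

Toward a contradiction, assume L is regular with pumping length p.
Take w = a^p b^p ∈ L (since p ≤ p ≤ 2p), with |w| = 2p ≥ p.
Write w = xyz as guaranteed by the lemma, with |xy| ≤ p and y is nonempty.
The first p characters of w are a's, so xy (and hence y) consists only of a's. Write y = a^k, 1 ≤ k ≤ p.
Pump with i = 2: xy^2z = a^{p+k} b^p. Now n = p+k > p = m, so the condition n ≤ m fails. Thus xy^2z ∉ L.
Contradiction. Therefore L is not regular.

a^{p+k} b^p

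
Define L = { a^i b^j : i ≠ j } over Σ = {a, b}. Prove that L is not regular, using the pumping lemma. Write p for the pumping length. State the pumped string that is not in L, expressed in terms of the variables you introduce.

Assume L is regular. Let p be the pumping length given by the pumping lemma.
Choose w = a^p b^{p+p!}. Since p ≠ p+p!, w ∈ L; and |w| ≥ p.
By the pumping lemma, w = xyz with |xy| ≤ p and |y| > 0.
Since the first p symbols of w are all a's and |xy| ≤ p, y lies entirely in the leading a-block: y = a^k for some k with 1 ≤ k ≤ p.
Since 1 ≤ k ≤ p, k divides p!; set t = 1 + p!/k. Then xy^t z has p + (p!/k)·k = p + p! copies of a. Now the a-count equals the b-count, so i ≠ j fails. So xy^t z = a^{p+p!} b^{p+p!} ∉ L.
This contradicts the pumping lemma, so L is not regular.

a^{p+p!} b^{p+p!}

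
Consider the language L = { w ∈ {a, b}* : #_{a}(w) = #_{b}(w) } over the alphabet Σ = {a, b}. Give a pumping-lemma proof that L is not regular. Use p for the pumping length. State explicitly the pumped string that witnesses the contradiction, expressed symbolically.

Toward a contradiction, assume L is regular with pumping length p.
Choose w = a^p b^p ∈ L with |w| = 2p ≥ p.
By the pumping lemma, w = xyz with |xy| ≤ p and |y| ≥ 1.
Because |xy| ≤ p and w begins with p copies of a, we have y = a^k with 1 ≤ k ≤ p.
Pump with i = 2: xy^2z = a^{p+k} b^p has p+k occurrences of a but only p of b. Since k ≥ 1 the counts differ, so xy^2z ∉ L.
This contradicts the pumping lemma, so L is not regular.

a^{p+k} b^p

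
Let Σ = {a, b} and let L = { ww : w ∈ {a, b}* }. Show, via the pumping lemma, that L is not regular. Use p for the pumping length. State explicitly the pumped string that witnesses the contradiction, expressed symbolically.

a^{p+k} b^p a^p b^p

Suppose for contradiction that L is regular, and let p be the pumping length.
Take w = a^p b^p a^p b^p = uu where u = a^pb^p; then w ∈ L and |w| = 4p ≥ p.
The pumping lemma gives a decomposition w = xyz where |xy| ≤ p and |y| > 0.
Because |xy| ≤ p and w begins with p copies of a, we have y = a^k with 1 ≤ k ≤ p.
Pump with i = 2: xy^2z = a^{p+k} b^p a^p b^p, of length 4p+k. Suppose this equals vv. The string starts with a and ends with b, so v does too; thus the boundary between the two copies of v is a b→a transition. There is exactly one such transition, at position 2p+k, so |v| = 2p+k and |vv| = 4p+2k ≠ 4p+k since k ≥ 1. So xy^2z ∉ L.
This is a contradiction; hence L is not regular.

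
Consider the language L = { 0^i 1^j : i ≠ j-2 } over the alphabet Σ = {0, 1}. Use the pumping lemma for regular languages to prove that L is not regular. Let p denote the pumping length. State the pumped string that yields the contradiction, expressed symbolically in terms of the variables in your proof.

Assume L is regular. Let p be the pumping length given by the pumping lemma.
Choose w = 0^p 1^{p+p!+2}. Since p ≠ (p+p!+2)-2 = p+p!, w ∈ L; and |w| ≥ p.
By the pumping lemma, w = xyz with |xy| ≤ p and |y| ≥ 1.
Since the first p symbols of w are all 0's and |xy| ≤ p, y lies entirely in the leading 0-block: y = 0^k for some k with 1 ≤ k ≤ p.
Since 1 ≤ k ≤ p, k divides p!; set t = 1 + p!/k. Then xy^t z has p + (p!/k)·k = p + p! copies of 0. Now the 0-count is p+p! and (1-count)-2 = (p+p!+2)-2 = p+p!, so i ≠ j-2 fails. So xy^t z = 0^{p+p!} 1^{p+p!+2} ∉ L.
This contradicts the pumping lemma, so L is not regular.

0^{p+p!} 1^{p+p!+2}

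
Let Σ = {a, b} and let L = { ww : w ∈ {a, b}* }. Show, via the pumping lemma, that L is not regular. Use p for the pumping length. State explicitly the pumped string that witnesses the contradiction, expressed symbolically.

Assume L is regular; let p be its pumping constant.
Take w = a^p b^p a^p b^p = uu where u = a^pb^p; then w ∈ L and |w| = 4p ≥ p.
By the pumping lemma, w = xyz with |xy| ≤ p and |y| > 0.
Since the first p symbols of w are all a's and |xy| ≤ p, y lies entirely in the leading a-block: y = a^k for some k with 1 ≤ k ≤ p.
Pump with i = 2: xy^2z = a^{p+k} b^p a^p b^p, of length 4p+k. Suppose this equals vv. The string starts with a and ends with b, so v does too; thus the boundary between the two copies of v is a b→a transition. There is exactly one such transition, at position 2p+k, so |v| = 2p+k and |vv| = 4p+2k ≠ 4p+k since k ≥ 1. So xy^2z ∉ L.
Contradiction. Therefore L is not regular.

a^{p+k} b^p a^p b^p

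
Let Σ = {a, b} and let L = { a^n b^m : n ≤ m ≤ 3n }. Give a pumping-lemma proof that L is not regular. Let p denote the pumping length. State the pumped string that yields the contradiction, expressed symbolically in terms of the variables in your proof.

a^{p+k} b^p

Assume L is regular; let p be its pumping constant.
Take w = a^p b^p ∈ L (since p ≤ p ≤ 3p), with |w| = 2p ≥ p.
By the pumping lemma, w = xyz with |xy| ≤ p and |y| ≥ 1.
Because |xy| ≤ p and w begins with p copies of a, we have y = a^k with 1 ≤ k ≤ p.
Pump with i = 2: xy^2z = a^{p+k} b^p. Now n = p+k > p = m, so the condition n ≤ m fails. Thus xy^2z ∉ L.
This contradicts the pumping lemma, so L is not regular.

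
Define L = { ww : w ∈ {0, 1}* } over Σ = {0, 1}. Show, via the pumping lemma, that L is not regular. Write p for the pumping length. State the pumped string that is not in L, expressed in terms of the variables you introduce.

Suppose for contradiction that L is regular, and let p be the pumping length.
Take w = 0^p 1^p 0^p 1^p = uu where u = 0^p1^p; then w ∈ L and |w| = 4p ≥ p.
The pumping lemma gives a decomposition w = xyz where |xy| ≤ p and |y| > 0.
Since the first p symbols of w are all 0's and |xy| ≤ p, y lies entirely in the leading 0-block: y = 0^k for some k with 1 ≤ k ≤ p.
Pump with i = 2: xy^2z = 0^{p+k} 1^p 0^p 1^p, of length 4p+k. Suppose this equals vv. The string starts with 0 and ends with 1, so v does too; thus the boundary between the two copies of v is a 1→0 transition. There is exactly one such transition, at position 2p+k, so |v| = 2p+k and |vv| = 4p+2k ≠ 4p+k since k ≥ 1. So xy^2z ∉ L.
This is a contradiction; hence L is not regular.

0^{p+k} 1^p 0^p 1^p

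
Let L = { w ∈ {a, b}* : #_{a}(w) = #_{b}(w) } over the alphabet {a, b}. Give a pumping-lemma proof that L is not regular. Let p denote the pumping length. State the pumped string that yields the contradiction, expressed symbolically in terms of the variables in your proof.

a^{p+k} b^p

Assume L is regular; let p be its pumping constant.
Choose w = a^p b^p ∈ L with |w| = 2p ≥ p.
By the pumping lemma, w = xyz with |xy| ≤ p and y is nonempty.
Because |xy| ≤ p and w begins with p copies of a, we have y = a^k with 1 ≤ k ≤ p.
Pump with i = 2: xy^2z = a^{p+k} b^p has p+k occurrences of a but only p of b. Since k ≥ 1 the counts differ, so xy^2z ∉ L.
This contradicts the pumping lemma, so L is not regular.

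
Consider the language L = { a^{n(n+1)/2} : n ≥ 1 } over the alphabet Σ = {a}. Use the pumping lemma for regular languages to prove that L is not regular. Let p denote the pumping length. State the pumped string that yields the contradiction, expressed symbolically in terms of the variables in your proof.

Toward a contradiction, assume L is regular with pumping length p.
Take w = a^{p(p+1)/2} ∈ L with |w| = p(p+1)/2 ≥ p.
Write w = xyz as guaranteed by the lemma, with |xy| ≤ p and |y| > 0.
Then y = a^k for some k with 1 ≤ k ≤ p.
Pump with i = 2: xy^2z = a^{p(p+1)/2+k}. Since 1 ≤ k ≤ p, p(p+1)/2 < p(p+1)/2+k ≤ p(p+1)/2+p < (p+1)(p+2)/2, so p(p+1)/2+k is strictly between consecutive triangular numbers. So xy^2z ∉ L.
This contradicts the pumping lemma, so L is not regular.

a^{p(p+1)/2+k}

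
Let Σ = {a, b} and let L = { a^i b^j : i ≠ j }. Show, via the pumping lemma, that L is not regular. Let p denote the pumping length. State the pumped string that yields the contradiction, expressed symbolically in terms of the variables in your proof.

Assume L is regular. Let p be the pumping length given by the pumping lemma.
Choose w = a^p b^{p+p!}. Since p ≠ p+p!, w ∈ L; and |w| ≥ p.
By the pumping lemma, w = xyz with |xy| ≤ p and |y| ≥ 1.
The first p characters of w are a's, so xy (and hence y) consists only of a's. Write y = a^k, 1 ≤ k ≤ p.
Since 1 ≤ k ≤ p, k divides p!; set t = 1 + p!/k. Then xy^t z has p + (p!/k)·k = p + p! copies of a. Now the a-count equals the b-count, so i ≠ j fails. So xy^t z = a^{p+p!} b^{p+p!} ∉ L.
Contradiction. Therefore L is not regular.

a^{p+p!} b^{p+p!}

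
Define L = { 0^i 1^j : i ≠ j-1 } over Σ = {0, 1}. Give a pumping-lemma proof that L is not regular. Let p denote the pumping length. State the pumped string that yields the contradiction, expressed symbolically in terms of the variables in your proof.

Suppose for contradiction that L is regular, and let p be the pumping length.
Choose w = 0^p 1^{p+p!+1}. Since p ≠ (p+p!+1)-1 = p+p!, w ∈ L; and |w| ≥ p.
The pumping lemma gives a decomposition w = xyz where |xy| ≤ p and y is nonempty.
Since the first p symbols of w are all 0's and |xy| ≤ p, y lies entirely in the leading 0-block: y = 0^k for some k with 1 ≤ k ≤ p.
Since 1 ≤ k ≤ p, k divides p!; set t = 1 + p!/k. Then xy^t z has p + (p!/k)·k = p + p! copies of 0. Now the 0-count is p+p! and (1-count)-1 = (p+p!+1)-1 = p+p!, so i ≠ j-1 fails. So xy^t z = 0^{p+p!} 1^{p+p!+1} ∉ L.
This contradicts the pumping lemma, so L is not regular.

0^{p+p!} 1^{p+p!+1}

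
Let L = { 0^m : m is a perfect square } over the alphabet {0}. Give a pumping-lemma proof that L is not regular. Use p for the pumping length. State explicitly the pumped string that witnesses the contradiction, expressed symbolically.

Suppose for contradiction that L is regular, and let p be the pumping length.
Take w = 0^{p²} ∈ L with |w| = p² ≥ p.
By the pumping lemma, w = xyz with |xy| ≤ p and y is nonempty.
Then y = 0^k for some k with 1 ≤ k ≤ p.
Pump with i = 2: xy^2z = 0^{p²+k}. Since 1 ≤ k ≤ p, p² < p²+k ≤ p²+p < (p+1)², so p²+k lies strictly between consecutive squares and is not a perfect square. So xy^2z ∉ L.
Contradiction. Therefore L is not regular.

0^{p²+k}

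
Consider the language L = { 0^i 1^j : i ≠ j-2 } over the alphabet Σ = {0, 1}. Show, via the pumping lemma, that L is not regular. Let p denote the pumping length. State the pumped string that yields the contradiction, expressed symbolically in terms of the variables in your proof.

Toward a contradiction, assume L is regular with pumping length p.
Choose w = 0^p 1^{p+p!+2}. Since p ≠ (p+p!+2)-2 = p+p!, w ∈ L; and |w| ≥ p.
Write w = xyz as guaranteed by the lemma, with |xy| ≤ p and |y| > 0.
Since the first p symbols of w are all 0's and |xy| ≤ p, y lies entirely in the leading 0-block: y = 0^k for some k with 1 ≤ k ≤ p.
Since 1 ≤ k ≤ p, k divides p!; set t = 1 + p!/k. Then xy^t z has p + (p!/k)·k = p + p! copies of 0. Now the 0-count is p+p! and (1-count)-2 = (p+p!+2)-2 = p+p!, so i ≠ j-2 fails. So xy^t z = 0^{p+p!} 1^{p+p!+2} ∉ L.
This is a contradiction; hence L is not regular.

0^{p+p!} 1^{p+p!+2}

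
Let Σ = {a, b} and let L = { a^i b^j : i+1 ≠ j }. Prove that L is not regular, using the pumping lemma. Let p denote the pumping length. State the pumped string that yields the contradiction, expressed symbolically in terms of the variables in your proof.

Toward a contradiction, assume L is regular with pumping length p.
Choose w = a^p b^{p+p!+1}. Since p ≠ (p+p!+1)-1 = p+p!, w ∈ L; and |w| ≥ p.
The pumping lemma gives a decomposition w = xyz where |xy| ≤ p and y is nonempty.
Since the first p symbols of w are all a's and |xy| ≤ p, y lies entirely in the leading a-block: y = a^k for some k with 1 ≤ k ≤ p.
Since 1 ≤ k ≤ p, k divides p!; set t = 1 + p!/k. Then xy^t z has p + (p!/k)·k = p + p! copies of a. Now the a-count is p+p! and (b-count)-1 = (p+p!+1)-1 = p+p!, so i+1 ≠ j fails. So xy^t z = a^{p+p!} b^{p+p!+1} ∉ L.
This is a contradiction; hence L is not regular.

a^{p+p!} b^{p+p!+1}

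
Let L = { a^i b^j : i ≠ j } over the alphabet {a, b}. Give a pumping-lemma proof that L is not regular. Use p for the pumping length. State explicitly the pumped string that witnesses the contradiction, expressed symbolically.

Suppose for contradiction that L is regular, and let p be the pumping length.
Choose w = a^p b^{p+p!}. Since p ≠ p+p!, w ∈ L; and |w| ≥ p.
Write w = xyz as guaranteed by the lemma, with |xy| ≤ p and y is nonempty.
The first p characters of w are a's, so xy (and hence y) consists only of a's. Write y = a^k, 1 ≤ k ≤ p.
Since 1 ≤ k ≤ p, k divides p!; set t = 1 + p!/k. Then xy^t z has p + (p!/k)·k = p + p! copies of a. Now the a-count equals the b-count, so i ≠ j fails. So xy^t z = a^{p+p!} b^{p+p!} ∉ L.
This is a contradiction; hence L is not regular.

a^{p+p!} b^{p+p!}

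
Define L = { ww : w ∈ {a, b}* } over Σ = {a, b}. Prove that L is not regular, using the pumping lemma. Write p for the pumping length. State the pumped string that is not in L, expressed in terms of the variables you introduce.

a^{p+k} b^p a^p b^p

Assume L is regular; let p be its pumping constant.
Take w = a^p b^p a^p b^p = uu where u = a^pb^p; then w ∈ L and |w| = 4p ≥ p.
Write w = xyz as guaranteed by the lemma, with |xy| ≤ p and |y| > 0.
Since the first p symbols of w are all a's and |xy| ≤ p, y lies entirely in the leading a-block: y = a^k for some k with 1 ≤ k ≤ p.
Pump with i = 2: xy^2z = a^{p+k} b^p a^p b^p, of length 4p+k. Suppose this equals vv. The string starts with a and ends with b, so v does too; thus the boundary between the two copies of v is a b→a transition. There is exactly one such transition, at position 2p+k, so |v| = 2p+k and |vv| = 4p+2k ≠ 4p+k since k ≥ 1. So xy^2z ∉ L.
Contradiction. Therefore L is not regular.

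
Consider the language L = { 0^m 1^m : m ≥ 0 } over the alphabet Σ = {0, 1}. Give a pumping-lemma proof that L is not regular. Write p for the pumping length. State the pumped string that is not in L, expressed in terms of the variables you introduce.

0^{p+k} 1^p

Suppose for contradiction that L is regular, and let p be the pumping length.
Choose w = 0^p 1^p, which is in L with |w| = 2p ≥ p.
Write w = xyz as guaranteed by the lemma, with |xy| ≤ p and |y| > 0.
The first p characters of w are 0's, so xy (and hence y) consists only of 0's. Write y = 0^k, 1 ≤ k ≤ p.
Pump with i = 2: xy^2z = 0^{p+k} 1^p. For this to lie in L we would need p = p+k, which forces k = 0. But k ≥ 1, so xy^2z ∉ L.
Contradiction. Therefore L is not regular.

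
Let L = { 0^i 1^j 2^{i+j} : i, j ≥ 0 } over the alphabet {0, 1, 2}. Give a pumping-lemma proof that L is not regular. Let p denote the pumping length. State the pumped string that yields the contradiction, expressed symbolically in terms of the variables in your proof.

Toward a contradiction, assume L is regular with pumping length p.
Take w = 0^p 1^p 2^{2p} ∈ L (with i=j=p, i+j=2p), |w| = 4p ≥ p.
Write w = xyz as guaranteed by the lemma, with |xy| ≤ p and |y| ≥ 1.
The first p characters of w are 0's, so xy (and hence y) consists only of 0's. Write y = 0^k, 1 ≤ k ≤ p.
Consider xy^2z = 0^{p+k} 1^p 2^{2p}. Now the 0- and 1-counts sum to 2p+k, but the 2-count is 2p ≠ 2p+k. So xy^2z ∉ L.
This is a contradiction; hence L is not regular.

0^{p+k} 1^p 2^{2p}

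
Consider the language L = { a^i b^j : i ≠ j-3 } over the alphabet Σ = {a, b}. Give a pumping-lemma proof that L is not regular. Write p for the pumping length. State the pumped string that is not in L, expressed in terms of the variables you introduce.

Assume L is regular. Let p be the pumping length given by the pumping lemma.
Choose w = a^p b^{p+p!+3}. Since p ≠ (p+p!+3)-3 = p+p!, w ∈ L; and |w| ≥ p.
The pumping lemma gives a decomposition w = xyz where |xy| ≤ p and |y| > 0.
Since the first p symbols of w are all a's and |xy| ≤ p, y lies entirely in the leading a-block: y = a^k for some k with 1 ≤ k ≤ p.
Since 1 ≤ k ≤ p, k divides p!; set t = 1 + p!/k. Then xy^t z has p + (p!/k)·k = p + p! copies of a. Now the a-count is p+p! and (b-count)-3 = (p+p!+3)-3 = p+p!, so i ≠ j-3 fails. So xy^t z = a^{p+p!} b^{p+p!+3} ∉ L.
This is a contradiction; hence L is not regular.

a^{p+p!} b^{p+p!+3}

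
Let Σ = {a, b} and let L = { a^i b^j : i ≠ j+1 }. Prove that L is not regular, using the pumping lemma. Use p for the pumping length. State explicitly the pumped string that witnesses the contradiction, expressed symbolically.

Assume L is regular; let p be its pumping constant.
Choose w = a^p b^{p+p!-1}. Since p ≠ (p+p!-1)+1 = p+p!, w ∈ L; and |w| ≥ p.
Write w = xyz as guaranteed by the lemma, with |xy| ≤ p and y is nonempty.
The first p characters of w are a's, so xy (and hence y) consists only of a's. Write y = a^k, 1 ≤ k ≤ p.
Since 1 ≤ k ≤ p, k divides p!; set t = 1 + p!/k. Then xy^t z has p + (p!/k)·k = p + p! copies of a. Now the a-count is p+p! and (b-count)+1 = (p+p!-1)+1 = p+p!, so i ≠ j+1 fails. So xy^t z = a^{p+p!} b^{p+p!-1} ∉ L.
This is a contradiction; hence L is not regular.

a^{p+p!} b^{p+p!-1}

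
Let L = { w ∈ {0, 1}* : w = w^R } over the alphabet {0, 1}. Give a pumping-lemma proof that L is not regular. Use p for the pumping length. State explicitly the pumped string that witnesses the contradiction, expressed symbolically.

Toward a contradiction, assume L is regular with pumping length p.
Take w = 0^p 1 0^p, a palindrome of length 2p+1 ≥ p.
By the pumping lemma, w = xyz with |xy| ≤ p and |y| ≥ 1.
The first p characters of w are 0's, so xy (and hence y) consists only of 0's. Write y = 0^k, 1 ≤ k ≤ p.
Pump with i = 2: xy^2z = 0^{p+k} 1 0^p. Its reverse is 0^p 1 0^{p+k}, which differs from xy^2z since k ≥ 1. So xy^2z is not a palindrome and xy^2z ∉ L.
Contradiction. Therefore L is not regular.

0^{p+k} 1 0^p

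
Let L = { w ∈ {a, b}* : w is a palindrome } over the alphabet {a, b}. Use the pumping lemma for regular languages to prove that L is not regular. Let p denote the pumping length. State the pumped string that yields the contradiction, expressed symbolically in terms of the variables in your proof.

a^{p+k} b a^p

Assume L is regular; let p be its pumping constant.
Take w = a^p b a^p, a palindrome of length 2p+1 ≥ p.
Write w = xyz as guaranteed by the lemma, with |xy| ≤ p and |y| ≥ 1.
The first p characters of w are a's, so xy (and hence y) consists only of a's. Write y = a^k, 1 ≤ k ≤ p.
Pump with i = 2: xy^2z = a^{p+k} b a^p. Its reverse is a^p b a^{p+k}, which differs from xy^2z since k ≥ 1. So xy^2z is not a palindrome and xy^2z ∉ L.
This is a contradiction; hence L is not regular.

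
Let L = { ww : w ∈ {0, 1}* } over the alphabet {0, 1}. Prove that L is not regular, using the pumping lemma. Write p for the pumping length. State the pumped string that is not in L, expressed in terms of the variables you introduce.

Suppose for contradiction that L is regular, and let p be the pumping length.
Take w = 0^p 1^p 0^p 1^p = uu where u = 0^p1^p; then w ∈ L and |w| = 4p ≥ p.
The pumping lemma gives a decomposition w = xyz where |xy| ≤ p and y is nonempty.
Because |xy| ≤ p and w begins with p copies of 0, we have y = 0^k with 1 ≤ k ≤ p.
Pump with i = 2: xy^2z = 0^{p+k} 1^p 0^p 1^p, of length 4p+k. Suppose this equals vv. The string starts with 0 and ends with 1, so v does too; thus the boundary between the two copies of v is a 1→0 transition. There is exactly one such transition, at position 2p+k, so |v| = 2p+k and |vv| = 4p+2k ≠ 4p+k since k ≥ 1. So xy^2z ∉ L.
Contradiction. Therefore L is not regular.

0^{p+k} 1^p 0^p 1^p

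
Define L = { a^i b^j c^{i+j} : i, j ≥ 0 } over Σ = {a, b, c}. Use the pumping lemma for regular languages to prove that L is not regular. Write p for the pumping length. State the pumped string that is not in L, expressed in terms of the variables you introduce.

Assume L is regular; let p be its pumping constant.
Take w = a^p b^p c^{2p} ∈ L (with i=j=p, i+j=2p), |w| = 4p ≥ p.
The pumping lemma gives a decomposition w = xyz where |xy| ≤ p and |y| ≥ 1.
The first p characters of w are a's, so xy (and hence y) consists only of a's. Write y = a^k, 1 ≤ k ≤ p.
Consider xy^2z = a^{p+k} b^p c^{2p}. Now the a- and b-counts sum to 2p+k, but the c-count is 2p ≠ 2p+k. So xy^2z ∉ L.
Contradiction. Therefore L is not regular.

a^{p+k} b^p c^{2p}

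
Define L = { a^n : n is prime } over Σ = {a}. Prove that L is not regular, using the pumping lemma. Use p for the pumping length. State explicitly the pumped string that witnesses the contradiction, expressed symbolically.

a^{q(1+k)}

Assume L is regular. Let p be the pumping length given by the pumping lemma.
Let q be a prime with q ≥ p+2 (infinitely many primes exist), and take w = a^q ∈ L with |w| = q ≥ p.
The pumping lemma gives a decomposition w = xyz where |xy| ≤ p and y is nonempty.
Then y = a^k for some k with 1 ≤ k ≤ p.
Since 1 ≤ k ≤ p, |xz| = q-k. Pump with i = q+1: |xy^{q+1}z| = (q-k)+(q+1)k = q+qk = q(1+k), which is composite (both factors ≥ 2). So xy^{q+1}z = a^{q(1+k)} ∉ L.
Contradiction. Therefore L is not regular.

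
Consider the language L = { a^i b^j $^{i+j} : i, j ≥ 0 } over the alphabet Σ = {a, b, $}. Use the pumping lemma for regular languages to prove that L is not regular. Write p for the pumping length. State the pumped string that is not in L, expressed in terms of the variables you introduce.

a^{p+k} b^p $^{2p}

Assume L is regular; let p be its pumping constant.
Take w = a^p b^p $^{2p} ∈ L (with i=j=p, i+j=2p), |w| = 4p ≥ p.
The pumping lemma gives a decomposition w = xyz where |xy| ≤ p and |y| > 0.
Because |xy| ≤ p and w begins with p copies of a, we have y = a^k with 1 ≤ k ≤ p.
Consider xy^2z = a^{p+k} b^p $^{2p}. Now the a- and b-counts sum to 2p+k, but the $-count is 2p ≠ 2p+k. So xy^2z ∉ L.
This contradicts the pumping lemma, so L is not regular.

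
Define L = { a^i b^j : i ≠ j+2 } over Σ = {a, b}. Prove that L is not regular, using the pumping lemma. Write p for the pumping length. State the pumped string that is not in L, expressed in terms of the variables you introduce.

Assume L is regular. Let p be the pumping length given by the pumping lemma.
Choose w = a^p b^{p+p!-2}. Since p ≠ (p+p!-2)+2 = p+p!, w ∈ L; and |w| ≥ p.
The pumping lemma gives a decomposition w = xyz where |xy| ≤ p and |y| ≥ 1.
Since the first p symbols of w are all a's and |xy| ≤ p, y lies entirely in the leading a-block: y = a^k for some k with 1 ≤ k ≤ p.
Since 1 ≤ k ≤ p, k divides p!; set t = 1 + p!/k. Then xy^t z has p + (p!/k)·k = p + p! copies of a. Now the a-count is p+p! and (b-count)+2 = (p+p!-2)+2 = p+p!, so i ≠ j+2 fails. So xy^t z = a^{p+p!} b^{p+p!-2} ∉ L.
This contradicts the pumping lemma, so L is not regular.

a^{p+p!} b^{p+p!-2}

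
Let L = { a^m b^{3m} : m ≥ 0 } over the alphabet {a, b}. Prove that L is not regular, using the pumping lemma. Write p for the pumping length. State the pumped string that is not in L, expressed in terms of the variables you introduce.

a^{p+k} b^{3p}

Suppose for contradiction that L is regular, and let p be the pumping length.
Let w = a^p b^{3p} ∈ L; note |w| = 4p ≥ p.
By the pumping lemma, w = xyz with |xy| ≤ p and |y| ≥ 1.
The first p characters of w are a's, so xy (and hence y) consists only of a's. Write y = a^k, 1 ≤ k ≤ p.
Pump with i = 2: xy^2z = a^{p+k} b^{3p}. For this to lie in L we would need 3p = 3(p+k), which forces k = 0. But k ≥ 1, so xy^2z ∉ L.
This is a contradiction; hence L is not regular.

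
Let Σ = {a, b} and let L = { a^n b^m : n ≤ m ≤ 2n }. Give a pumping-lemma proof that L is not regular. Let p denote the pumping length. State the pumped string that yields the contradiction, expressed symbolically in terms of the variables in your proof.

a^{p+k} b^p

Assume L is regular; let p be its pumping constant.
Take w = a^p b^p ∈ L (since p ≤ p ≤ 2p), with |w| = 2p ≥ p.
The pumping lemma gives a decomposition w = xyz where |xy| ≤ p and |y| ≥ 1.
Because |xy| ≤ p and w begins with p copies of a, we have y = a^k with 1 ≤ k ≤ p.
Pump with i = 2: xy^2z = a^{p+k} b^p. Now n = p+k > p = m, so the condition n ≤ m fails. Thus xy^2z ∉ L.
This is a contradiction; hence L is not regular.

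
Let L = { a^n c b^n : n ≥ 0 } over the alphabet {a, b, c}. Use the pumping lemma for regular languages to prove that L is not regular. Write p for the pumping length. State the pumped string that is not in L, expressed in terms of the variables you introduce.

Assume L is regular; let p be its pumping constant.
Take w = a^p c b^p ∈ L with |w| = 2p+1 ≥ p.
Write w = xyz as guaranteed by the lemma, with |xy| ≤ p and |y| ≥ 1.
Since the first p symbols of w are all a's and |xy| ≤ p, y lies entirely in the leading a-block: y = a^k for some k with 1 ≤ k ≤ p.
Pump with i = 2: xy^2z = a^{p+k} c b^p, which would require p+k = p. But k ≥ 1, so xy^2z ∉ L.
Contradiction. Therefore L is not regular.

a^{p+k} c b^p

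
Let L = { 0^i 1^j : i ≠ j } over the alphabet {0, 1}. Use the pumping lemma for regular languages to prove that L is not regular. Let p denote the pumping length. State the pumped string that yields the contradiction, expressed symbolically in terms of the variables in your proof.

0^{p+p!} 1^{p+p!}

Suppose for contradiction that L is regular, and let p be the pumping length.
Choose w = 0^p 1^{p+p!}. Since p ≠ p+p!, w ∈ L; and |w| ≥ p.
By the pumping lemma, w = xyz with |xy| ≤ p and |y| ≥ 1.
Because |xy| ≤ p and w begins with p copies of 0, we have y = 0^k with 1 ≤ k ≤ p.
Since 1 ≤ k ≤ p, k divides p!; set t = 1 + p!/k. Then xy^t z has p + (p!/k)·k = p + p! copies of 0. Now the 0-count equals the 1-count, so i ≠ j fails. So xy^t z = 0^{p+p!} 1^{p+p!} ∉ L.
This is a contradiction; hence L is not regular.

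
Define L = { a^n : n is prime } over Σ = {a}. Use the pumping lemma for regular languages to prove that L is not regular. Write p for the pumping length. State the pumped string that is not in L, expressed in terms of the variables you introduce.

Suppose for contradiction that L is regular, and let p be the pumping length.
Let q be a prime with q ≥ p+2 (infinitely many primes exist), and take w = a^q ∈ L with |w| = q ≥ p.
By the pumping lemma, w = xyz with |xy| ≤ p and y is nonempty.
Then y = a^k for some k with 1 ≤ k ≤ p.
Since 1 ≤ k ≤ p, |xz| = q-k. Pump with i = q+1: |xy^{q+1}z| = (q-k)+(q+1)k = q+qk = q(1+k), which is composite (both factors ≥ 2). So xy^{q+1}z = a^{q(1+k)} ∉ L.
This contradicts the pumping lemma, so L is not regular.

a^{q(1+k)}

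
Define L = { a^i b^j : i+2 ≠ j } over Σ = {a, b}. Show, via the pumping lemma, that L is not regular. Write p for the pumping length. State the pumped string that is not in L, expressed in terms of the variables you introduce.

Toward a contradiction, assume L is regular with pumping length p.
Choose w = a^p b^{p+p!+2}. Since p ≠ (p+p!+2)-2 = p+p!, w ∈ L; and |w| ≥ p.
Write w = xyz as guaranteed by the lemma, with |xy| ≤ p and y is nonempty.
The first p characters of w are a's, so xy (and hence y) consists only of a's. Write y = a^k, 1 ≤ k ≤ p.
Since 1 ≤ k ≤ p, k divides p!; set t = 1 + p!/k. Then xy^t z has p + (p!/k)·k = p + p! copies of a. Now the a-count is p+p! and (b-count)-2 = (p+p!+2)-2 = p+p!, so i+2 ≠ j fails. So xy^t z = a^{p+p!} b^{p+p!+2} ∉ L.
Contradiction. Therefore L is not regular.

a^{p+p!} b^{p+p!+2}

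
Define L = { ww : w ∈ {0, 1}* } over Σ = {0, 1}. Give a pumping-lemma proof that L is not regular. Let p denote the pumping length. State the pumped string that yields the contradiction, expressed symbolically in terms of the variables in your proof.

Assume L is regular. Let p be the pumping length given by the pumping lemma.
Take w = 0^p 1^p 0^p 1^p = uu where u = 0^p1^p; then w ∈ L and |w| = 4p ≥ p.
The pumping lemma gives a decomposition w = xyz where |xy| ≤ p and |y| ≥ 1.
Since the first p symbols of w are all 0's and |xy| ≤ p, y lies entirely in the leading 0-block: y = 0^k for some k with 1 ≤ k ≤ p.
Pump with i = 2: xy^2z = 0^{p+k} 1^p 0^p 1^p, of length 4p+k. Suppose this equals vv. The string starts with 0 and ends with 1, so v does too; thus the boundary between the two copies of v is a 1→0 transition. There is exactly one such transition, at position 2p+k, so |v| = 2p+k and |vv| = 4p+2k ≠ 4p+k since k ≥ 1. So xy^2z ∉ L.
This contradicts the pumping lemma, so L is not regular.

0^{p+k} 1^p 0^p 1^p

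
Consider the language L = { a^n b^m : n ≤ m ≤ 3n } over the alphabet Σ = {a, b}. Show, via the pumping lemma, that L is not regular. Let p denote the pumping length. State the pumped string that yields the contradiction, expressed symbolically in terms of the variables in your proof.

a^{p+k} b^p

Assume L is regular; let p be its pumping constant.
Take w = a^p b^p ∈ L (since p ≤ p ≤ 3p), with |w| = 2p ≥ p.
By the pumping lemma, w = xyz with |xy| ≤ p and |y| ≥ 1.
Because |xy| ≤ p and w begins with p copies of a, we have y = a^k with 1 ≤ k ≤ p.
Pump with i = 2: xy^2z = a^{p+k} b^p. Now n = p+k > p = m, so the condition n ≤ m fails. Thus xy^2z ∉ L.
This is a contradiction; hence L is not regular.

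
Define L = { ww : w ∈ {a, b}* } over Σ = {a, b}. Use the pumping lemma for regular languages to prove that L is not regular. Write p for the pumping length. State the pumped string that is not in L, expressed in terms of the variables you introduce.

a^{p+k} b^p a^p b^p

Assume L is regular; let p be its pumping constant.
Take w = a^p b^p a^p b^p = uu where u = a^pb^p; then w ∈ L and |w| = 4p ≥ p.
Write w = xyz as guaranteed by the lemma, with |xy| ≤ p and |y| ≥ 1.
Since the first p symbols of w are all a's and |xy| ≤ p, y lies entirely in the leading a-block: y = a^k for some k with 1 ≤ k ≤ p.
Pump with i = 2: xy^2z = a^{p+k} b^p a^p b^p, of length 4p+k. Suppose this equals vv. The string starts with a and ends with b, so v does too; thus the boundary between the two copies of v is a b→a transition. There is exactly one such transition, at position 2p+k, so |v| = 2p+k and |vv| = 4p+2k ≠ 4p+k since k ≥ 1. So xy^2z ∉ L.
Contradiction. Therefore L is not regular.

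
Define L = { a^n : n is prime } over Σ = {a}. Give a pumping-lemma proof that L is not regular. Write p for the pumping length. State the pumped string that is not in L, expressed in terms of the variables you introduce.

Assume L is regular. Let p be the pumping length given by the pumping lemma.
Let q be a prime with q ≥ p+2 (infinitely many primes exist), and take w = a^q ∈ L with |w| = q ≥ p.
Write w = xyz as guaranteed by the lemma, with |xy| ≤ p and |y| > 0.
Then y = a^k for some k with 1 ≤ k ≤ p.
Since 1 ≤ k ≤ p, |xz| = q-k. Pump with i = q+1: |xy^{q+1}z| = (q-k)+(q+1)k = q+qk = q(1+k), which is composite (both factors ≥ 2). So xy^{q+1}z = a^{q(1+k)} ∉ L.
This is a contradiction; hence L is not regular.

a^{q(1+k)}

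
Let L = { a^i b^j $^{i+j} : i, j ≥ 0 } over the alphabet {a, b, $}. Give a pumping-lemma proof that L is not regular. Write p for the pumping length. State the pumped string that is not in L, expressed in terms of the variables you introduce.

Assume L is regular. Let p be the pumping length given by the pumping lemma.
Take w = a^p b^p $^{2p} ∈ L (with i=j=p, i+j=2p), |w| = 4p ≥ p.
The pumping lemma gives a decomposition w = xyz where |xy| ≤ p and |y| > 0.
Since the first p symbols of w are all a's and |xy| ≤ p, y lies entirely in the leading a-block: y = a^k for some k with 1 ≤ k ≤ p.
Consider xy^2z = a^{p+k} b^p $^{2p}. Now the a- and b-counts sum to 2p+k, but the $-count is 2p ≠ 2p+k. So xy^2z ∉ L.
This contradicts the pumping lemma, so L is not regular.

a^{p+k} b^p $^{2p}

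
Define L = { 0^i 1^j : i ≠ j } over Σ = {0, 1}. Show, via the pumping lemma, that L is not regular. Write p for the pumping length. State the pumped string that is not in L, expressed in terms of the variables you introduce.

Assume L is regular. Let p be the pumping length given by the pumping lemma.
Choose w = 0^p 1^{p+p!}. Since p ≠ p+p!, w ∈ L; and |w| ≥ p.
Write w = xyz as guaranteed by the lemma, with |xy| ≤ p and |y| > 0.
The first p characters of w are 0's, so xy (and hence y) consists only of 0's. Write y = 0^k, 1 ≤ k ≤ p.
Since 1 ≤ k ≤ p, k divides p!; set t = 1 + p!/k. Then xy^t z has p + (p!/k)·k = p + p! copies of 0. Now the 0-count equals the 1-count, so i ≠ j fails. So xy^t z = 0^{p+p!} 1^{p+p!} ∉ L.
This is a contradiction; hence L is not regular.

0^{p+p!} 1^{p+p!}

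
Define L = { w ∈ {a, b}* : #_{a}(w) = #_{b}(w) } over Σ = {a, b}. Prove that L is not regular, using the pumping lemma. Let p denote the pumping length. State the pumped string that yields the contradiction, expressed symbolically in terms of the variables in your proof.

Assume L is regular; let p be its pumping constant.
Choose w = a^p b^p ∈ L with |w| = 2p ≥ p.
The pumping lemma gives a decomposition w = xyz where |xy| ≤ p and |y| > 0.
Because |xy| ≤ p and w begins with p copies of a, we have y = a^k with 1 ≤ k ≤ p.
Pump with i = 2: xy^2z = a^{p+k} b^p has p+k occurrences of a but only p of b. Since k ≥ 1 the counts differ, so xy^2z ∉ L.
This contradicts the pumping lemma, so L is not regular.

a^{p+k} b^p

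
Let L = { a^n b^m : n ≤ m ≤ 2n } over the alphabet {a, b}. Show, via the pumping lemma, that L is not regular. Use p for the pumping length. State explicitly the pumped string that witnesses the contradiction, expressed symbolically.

a^{p+k} b^p

Assume L is regular; let p be its pumping constant.
Take w = a^p b^p ∈ L (since p ≤ p ≤ 2p), with |w| = 2p ≥ p.
By the pumping lemma, w = xyz with |xy| ≤ p and y is nonempty.
Since the first p symbols of w are all a's and |xy| ≤ p, y lies entirely in the leading a-block: y = a^k for some k with 1 ≤ k ≤ p.
Pump with i = 2: xy^2z = a^{p+k} b^p. Now n = p+k > p = m, so the condition n ≤ m fails. Thus xy^2z ∉ L.
This is a contradiction; hence L is not regular.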